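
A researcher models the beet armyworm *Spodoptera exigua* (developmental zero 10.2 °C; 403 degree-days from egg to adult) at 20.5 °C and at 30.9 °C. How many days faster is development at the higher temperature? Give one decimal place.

At 20.5 °C: 403 / (20.5 − 10.2) = 403 / 10.3 = 39.126 d.
At 30.9 °C: 403 / (30.9 − 10.2) = 403 / 20.7 = 19.469 d.
Difference = |39.126 − 19.469| = 19.658 ≈ 19.7 days.

19.7 days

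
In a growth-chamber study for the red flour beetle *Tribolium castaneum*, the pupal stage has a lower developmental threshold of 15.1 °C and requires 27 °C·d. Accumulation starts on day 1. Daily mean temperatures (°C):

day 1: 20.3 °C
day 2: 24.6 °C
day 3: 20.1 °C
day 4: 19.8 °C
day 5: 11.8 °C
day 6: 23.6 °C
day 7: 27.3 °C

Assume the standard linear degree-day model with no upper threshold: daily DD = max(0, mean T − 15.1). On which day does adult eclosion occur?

Daily DD above 15.1 °C: 5.2, 9.5, 5.0, 4.7, 0.0, 8.5, 12.2.
Cumulative: 5.2, 14.7, 19.7, 24.4, 24.4, 32.9, 45.1.
The total first reaches 27 DD on day 6.

day 6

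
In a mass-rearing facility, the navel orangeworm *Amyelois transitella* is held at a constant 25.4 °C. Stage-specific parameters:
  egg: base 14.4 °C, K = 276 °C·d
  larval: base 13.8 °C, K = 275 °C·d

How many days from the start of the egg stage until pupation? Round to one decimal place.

egg: 276 / (25.4 − 14.4) = 276 / 11.0 = 25.091 d.
larval: 275 / (25.4 − 13.8) = 275 / 11.6 = 23.707 d.
Sum = 48.798 ≈ 48.8 days.

48.8 days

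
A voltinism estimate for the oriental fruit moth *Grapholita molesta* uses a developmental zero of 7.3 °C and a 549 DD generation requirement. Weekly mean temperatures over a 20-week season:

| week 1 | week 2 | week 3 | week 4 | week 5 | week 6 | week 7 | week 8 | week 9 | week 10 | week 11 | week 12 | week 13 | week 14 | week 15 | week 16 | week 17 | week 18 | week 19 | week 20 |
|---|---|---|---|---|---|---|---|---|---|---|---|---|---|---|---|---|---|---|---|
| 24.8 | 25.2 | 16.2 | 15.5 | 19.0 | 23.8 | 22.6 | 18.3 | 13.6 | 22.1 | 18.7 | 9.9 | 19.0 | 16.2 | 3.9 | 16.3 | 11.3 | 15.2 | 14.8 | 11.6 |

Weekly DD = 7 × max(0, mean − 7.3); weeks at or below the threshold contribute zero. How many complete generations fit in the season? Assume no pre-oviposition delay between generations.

Weekly DD (7 × max(0, T̄ − 7.3)): 122.5, 125.3, 62.3, 57.4, 81.9, 115.5, 107.1, 77.0, 44.1, 103.6, 79.8, 18.2, 81.9, 62.3, 0.0, 63.0, 28.0, 55.3, 52.5, 30.1.
Season total = 1367.8 DD.
Complete generations = ⌊1367.8 / 549⌋ = 2.

2 generations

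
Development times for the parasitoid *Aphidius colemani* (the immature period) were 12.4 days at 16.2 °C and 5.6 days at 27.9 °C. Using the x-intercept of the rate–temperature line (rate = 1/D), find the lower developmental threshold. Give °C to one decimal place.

6.6 °C

Linear rate model ⇒ the product D·(T − T_b) is constant across temperatures.
12.4·(16.2 − T_b) = 5.6·(27.9 − T_b)
T_b = (12.4·16.2 − 5.6·27.9) / (12.4 − 5.6) = 44.64 / 6.8 = 6.565 °C ≈ 6.6 °C.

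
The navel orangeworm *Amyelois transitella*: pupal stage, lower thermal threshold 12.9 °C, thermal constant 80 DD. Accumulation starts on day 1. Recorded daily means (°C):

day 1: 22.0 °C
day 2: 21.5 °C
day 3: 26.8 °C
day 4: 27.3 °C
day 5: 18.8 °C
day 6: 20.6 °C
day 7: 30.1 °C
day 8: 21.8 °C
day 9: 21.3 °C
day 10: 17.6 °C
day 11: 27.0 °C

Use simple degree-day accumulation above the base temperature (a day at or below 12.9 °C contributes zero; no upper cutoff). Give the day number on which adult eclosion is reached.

day 8

Daily DD above 12.9 °C: 9.1, 8.6, 13.9, 14.4, 5.9, 7.7, 17.2, 8.9, 8.4, 4.7, 14.1.
Cumulative: 9.1, 17.7, 31.6, 46.0, 51.9, 59.6, 76.8, 85.7, 94.1, 98.8, 112.9.
The total first reaches 80 DD on day 8.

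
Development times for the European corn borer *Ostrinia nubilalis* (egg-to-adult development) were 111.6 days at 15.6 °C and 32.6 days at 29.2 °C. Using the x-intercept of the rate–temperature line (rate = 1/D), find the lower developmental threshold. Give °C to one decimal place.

10.0 °C

Equal thermal constants: D₁(T₁ − T_b) = D₂(T₂ − T_b).
111.6·(15.6 − T_b) = 32.6·(29.2 − T_b)
T_b = (111.6·15.6 − 32.6·29.2) / (111.6 − 32.6) = 789.04 / 79.0 = 9.988 °C ≈ 10.0 °C.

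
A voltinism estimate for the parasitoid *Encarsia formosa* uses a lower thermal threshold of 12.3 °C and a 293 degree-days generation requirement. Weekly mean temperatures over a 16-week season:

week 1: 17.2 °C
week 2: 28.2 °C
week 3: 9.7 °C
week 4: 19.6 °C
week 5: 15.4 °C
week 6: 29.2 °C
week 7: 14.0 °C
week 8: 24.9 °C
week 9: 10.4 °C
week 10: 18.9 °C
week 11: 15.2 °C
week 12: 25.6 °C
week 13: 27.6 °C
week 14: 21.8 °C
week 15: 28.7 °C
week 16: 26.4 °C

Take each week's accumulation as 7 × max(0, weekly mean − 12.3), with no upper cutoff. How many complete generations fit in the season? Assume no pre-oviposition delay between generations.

Weekly DD (7 × max(0, T̄ − 12.3)): 34.3, 111.3, 0.0, 51.1, 21.7, 118.3, 11.9, 88.2, 0.0, 46.2, 20.3, 93.1, 107.1, 66.5, 114.8, 98.7.
Season total = 983.5 DD.
Complete generations = ⌊983.5 / 293⌋ = 3.

3 generations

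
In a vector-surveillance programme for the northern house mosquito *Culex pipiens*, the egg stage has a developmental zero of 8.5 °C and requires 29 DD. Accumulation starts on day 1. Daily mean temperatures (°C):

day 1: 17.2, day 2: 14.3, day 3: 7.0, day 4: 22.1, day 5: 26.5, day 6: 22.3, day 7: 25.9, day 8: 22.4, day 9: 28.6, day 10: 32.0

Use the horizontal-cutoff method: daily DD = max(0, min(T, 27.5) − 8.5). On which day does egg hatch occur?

day 5

Daily DD above 8.5 °C (capped at 19.0): 8.7, 5.8, 0.0, 13.6, 18.0, 13.8, 17.4, 13.9, 19.0, 19.0.
Cumulative: 8.7, 14.5, 14.5, 28.1, 46.1, 59.9, 77.3, 91.2, 110.2, 129.2.
The total first reaches 29 DD on day 5.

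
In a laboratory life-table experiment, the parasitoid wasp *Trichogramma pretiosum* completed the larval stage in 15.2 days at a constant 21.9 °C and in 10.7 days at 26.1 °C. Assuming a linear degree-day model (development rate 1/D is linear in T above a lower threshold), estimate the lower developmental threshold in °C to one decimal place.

Equal thermal constants: D₁(T₁ − T_b) = D₂(T₂ − T_b).
15.2·(21.9 − T_b) = 10.7·(26.1 − T_b)
T_b = (15.2·21.9 − 10.7·26.1) / (15.2 − 10.7) = 53.61 / 4.5 = 11.913 °C ≈ 11.9 °C.

11.9 °C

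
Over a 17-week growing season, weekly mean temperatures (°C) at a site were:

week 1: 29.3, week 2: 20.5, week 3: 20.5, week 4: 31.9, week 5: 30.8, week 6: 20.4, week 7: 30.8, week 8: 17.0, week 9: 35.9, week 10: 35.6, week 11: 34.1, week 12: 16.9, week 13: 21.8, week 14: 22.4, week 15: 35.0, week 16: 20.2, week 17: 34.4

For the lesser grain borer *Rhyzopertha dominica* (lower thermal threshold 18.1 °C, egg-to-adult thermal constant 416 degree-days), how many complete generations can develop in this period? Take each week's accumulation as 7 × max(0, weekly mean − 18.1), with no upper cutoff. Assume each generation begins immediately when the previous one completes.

Weekly DD (7 × max(0, T̄ − 18.1)): 78.4, 16.8, 16.8, 96.6, 88.9, 16.1, 88.9, 0.0, 124.6, 122.5, 112.0, 0.0, 25.9, 30.1, 118.3, 14.7, 114.1.
Season total = 1064.7 DD.
Complete generations = ⌊1064.7 / 416⌋ = 2.

2 generations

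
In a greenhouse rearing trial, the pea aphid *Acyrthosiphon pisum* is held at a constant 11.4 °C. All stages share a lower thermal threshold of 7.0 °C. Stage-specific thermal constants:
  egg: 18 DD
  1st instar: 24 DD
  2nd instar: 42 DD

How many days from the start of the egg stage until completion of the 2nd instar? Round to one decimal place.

19.1 days

Daily accumulation at 11.4 °C = 11.4 − 7.0 = 4.4 DD/day.
Total K = 18 + 24 + 42 = 84 DD.
Total duration = 84 / 4.4 = 19.091 ≈ 19.1 days.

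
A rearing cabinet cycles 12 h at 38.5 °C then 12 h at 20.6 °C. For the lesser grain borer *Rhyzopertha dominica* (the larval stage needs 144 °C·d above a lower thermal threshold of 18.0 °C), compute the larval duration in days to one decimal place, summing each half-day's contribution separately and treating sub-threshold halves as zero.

12.5 days

Day half: max(0, 38.5 − 18.0) × 0.5 = 20.5 × 0.5 = 10.25 DD.
Night half: max(0, 20.6 − 18.0) × 0.5 = 2.6 × 0.5 = 1.30 DD.
Per 24 h: 11.55 DD/day.
Duration = 144 / 11.55 = 12.468 ≈ 12.5 days.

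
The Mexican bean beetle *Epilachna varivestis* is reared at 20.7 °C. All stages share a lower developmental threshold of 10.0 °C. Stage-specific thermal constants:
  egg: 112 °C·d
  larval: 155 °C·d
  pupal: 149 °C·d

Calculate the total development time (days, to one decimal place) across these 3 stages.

Daily accumulation at 20.7 °C = 20.7 − 10.0 = 10.7 DD/day.
Total K = 112 + 155 + 149 = 416 DD.
Total duration = 416 / 10.7 = 38.879 ≈ 38.9 days.

38.9 days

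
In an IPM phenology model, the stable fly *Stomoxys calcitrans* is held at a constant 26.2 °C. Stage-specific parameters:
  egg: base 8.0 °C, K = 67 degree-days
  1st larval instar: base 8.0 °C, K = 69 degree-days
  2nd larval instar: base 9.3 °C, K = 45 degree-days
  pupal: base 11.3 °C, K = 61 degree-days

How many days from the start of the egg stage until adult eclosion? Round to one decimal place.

egg: 67 / (26.2 − 8.0) = 67 / 18.2 = 3.681 d.
1st larval instar: 69 / (26.2 − 8.0) = 69 / 18.2 = 3.791 d.
2nd larval instar: 45 / (26.2 − 9.3) = 45 / 16.9 = 2.663 d.
pupal: 61 / (26.2 − 11.3) = 61 / 14.9 = 4.094 d.
Sum = 14.229 ≈ 14.2 days.

14.2 days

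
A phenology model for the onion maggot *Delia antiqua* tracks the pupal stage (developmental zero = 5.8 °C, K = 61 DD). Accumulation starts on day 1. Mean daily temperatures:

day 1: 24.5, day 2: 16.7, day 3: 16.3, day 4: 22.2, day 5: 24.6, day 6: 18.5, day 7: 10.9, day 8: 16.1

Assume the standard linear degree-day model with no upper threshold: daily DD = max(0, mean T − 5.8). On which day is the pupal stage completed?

Daily DD above 5.8 °C: 18.7, 10.9, 10.5, 16.4, 18.8, 12.7, 5.1, 10.3.
Cumulative: 18.7, 29.6, 40.1, 56.5, 75.3, 88.0, 93.1, 103.4.
The total first reaches 61 DD on day 5.

day 5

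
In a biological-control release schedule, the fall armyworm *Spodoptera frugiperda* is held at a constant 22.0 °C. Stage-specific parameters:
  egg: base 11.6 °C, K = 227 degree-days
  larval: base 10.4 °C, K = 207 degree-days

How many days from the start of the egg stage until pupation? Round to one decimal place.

39.7 days

egg: 227 / (22.0 − 11.6) = 227 / 10.4 = 21.827 d.
larval: 207 / (22.0 − 10.4) = 207 / 11.6 = 17.845 d.
Sum = 39.672 ≈ 39.7 days.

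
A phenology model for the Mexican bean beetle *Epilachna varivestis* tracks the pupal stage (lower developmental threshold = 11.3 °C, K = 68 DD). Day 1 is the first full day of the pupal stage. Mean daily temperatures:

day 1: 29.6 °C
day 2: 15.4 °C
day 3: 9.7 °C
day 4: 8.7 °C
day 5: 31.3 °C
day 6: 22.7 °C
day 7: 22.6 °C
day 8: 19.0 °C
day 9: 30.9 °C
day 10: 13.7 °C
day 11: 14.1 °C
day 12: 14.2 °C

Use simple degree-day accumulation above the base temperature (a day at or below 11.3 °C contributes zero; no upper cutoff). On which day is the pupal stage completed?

day 8

Daily DD above 11.3 °C: 18.3, 4.1, 0.0, 0.0, 20.0, 11.4, 11.3, 7.7, 19.6, 2.4, 2.8, 2.9.
Cumulative: 18.3, 22.4, 22.4, 22.4, 42.4, 53.8, 65.1, 72.8, 92.4, 94.8, 97.6, 100.5.
The total first reaches 68 DD on day 8.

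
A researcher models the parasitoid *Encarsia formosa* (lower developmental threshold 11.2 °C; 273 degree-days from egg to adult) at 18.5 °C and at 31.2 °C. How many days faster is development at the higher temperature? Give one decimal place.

23.7 days

At 18.5 °C: 273 / (18.5 − 11.2) = 273 / 7.3 = 37.397 d.
At 31.2 °C: 273 / (31.2 − 11.2) = 273 / 20.0 = 13.650 d.
Difference = |37.397 − 13.650| = 23.747 ≈ 23.7 days.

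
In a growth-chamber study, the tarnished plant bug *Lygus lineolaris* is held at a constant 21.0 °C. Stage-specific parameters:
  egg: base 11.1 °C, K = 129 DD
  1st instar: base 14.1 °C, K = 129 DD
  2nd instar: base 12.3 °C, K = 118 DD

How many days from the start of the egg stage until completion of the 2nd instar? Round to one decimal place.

egg: 129 / (21.0 − 11.1) = 129 / 9.9 = 13.030 d.
1st instar: 129 / (21.0 − 14.1) = 129 / 6.9 = 18.696 d.
2nd instar: 118 / (21.0 − 12.3) = 118 / 8.7 = 13.563 d.
Sum = 45.289 ≈ 45.3 days.

45.3 days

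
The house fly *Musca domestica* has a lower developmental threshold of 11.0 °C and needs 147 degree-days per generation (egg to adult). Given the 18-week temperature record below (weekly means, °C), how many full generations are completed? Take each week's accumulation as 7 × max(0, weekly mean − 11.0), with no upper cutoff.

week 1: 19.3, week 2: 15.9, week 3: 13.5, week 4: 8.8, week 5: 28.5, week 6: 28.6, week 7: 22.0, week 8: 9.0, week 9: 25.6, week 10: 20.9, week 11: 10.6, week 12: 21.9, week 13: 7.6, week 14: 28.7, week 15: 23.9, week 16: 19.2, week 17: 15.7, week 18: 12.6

6 generations

Weekly DD (7 × max(0, T̄ − 11.0)): 58.1, 34.3, 17.5, 0.0, 122.5, 123.2, 77.0, 0.0, 102.2, 69.3, 0.0, 76.3, 0.0, 123.9, 90.3, 57.4, 32.9, 11.2.
Season total = 996.1 DD.
Complete generations = ⌊996.1 / 147⌋ = 6.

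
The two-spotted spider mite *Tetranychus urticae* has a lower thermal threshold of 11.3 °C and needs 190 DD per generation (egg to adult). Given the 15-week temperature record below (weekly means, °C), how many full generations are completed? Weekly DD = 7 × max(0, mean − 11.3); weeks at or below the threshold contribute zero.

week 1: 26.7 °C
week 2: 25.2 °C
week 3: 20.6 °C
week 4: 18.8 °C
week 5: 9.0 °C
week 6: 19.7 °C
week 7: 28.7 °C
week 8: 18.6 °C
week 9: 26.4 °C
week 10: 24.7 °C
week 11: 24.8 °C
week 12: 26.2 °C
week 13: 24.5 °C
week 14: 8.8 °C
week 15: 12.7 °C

5 generations

Weekly DD (7 × max(0, T̄ − 11.3)): 107.8, 97.3, 65.1, 52.5, 0.0, 58.8, 121.8, 51.1, 105.7, 93.8, 94.5, 104.3, 92.4, 0.0, 9.8.
Season total = 1054.9 DD.
Complete generations = ⌊1054.9 / 190⌋ = 5.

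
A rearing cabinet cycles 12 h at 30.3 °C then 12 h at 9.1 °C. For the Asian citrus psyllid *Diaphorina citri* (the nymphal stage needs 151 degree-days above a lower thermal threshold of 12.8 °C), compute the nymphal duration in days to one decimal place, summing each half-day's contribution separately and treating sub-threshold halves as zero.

Day half: max(0, 30.3 − 12.8) × 0.5 = 17.5 × 0.5 = 8.75 DD.
Night half: max(0, 9.1 − 12.8) × 0.5 = 0.0 × 0.5 = 0.00 DD.
Per 24 h: 8.75 DD/day.
Duration = 151 / 8.75 = 17.257 ≈ 17.3 days.

17.3 days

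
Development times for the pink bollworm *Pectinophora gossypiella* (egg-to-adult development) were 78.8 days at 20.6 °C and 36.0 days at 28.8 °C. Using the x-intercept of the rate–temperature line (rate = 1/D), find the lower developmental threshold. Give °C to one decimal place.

Under the model K = D·(T − T_b), so D₁·(T₁ − T_b) = D₂·(T₂ − T_b).
78.8·(20.6 − T_b) = 36.0·(28.8 − T_b)
T_b = (78.8·20.6 − 36.0·28.8) / (78.8 − 36.0) = 586.48 / 42.8 = 13.703 °C ≈ 13.7 °C.

13.7 °C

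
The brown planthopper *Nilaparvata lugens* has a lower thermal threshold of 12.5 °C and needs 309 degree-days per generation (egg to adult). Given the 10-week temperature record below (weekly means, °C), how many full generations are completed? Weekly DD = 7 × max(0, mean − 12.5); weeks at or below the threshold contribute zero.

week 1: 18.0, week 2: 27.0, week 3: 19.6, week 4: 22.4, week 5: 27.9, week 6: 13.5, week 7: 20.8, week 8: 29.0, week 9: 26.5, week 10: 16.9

2 generations

Weekly DD (7 × max(0, T̄ − 12.5)): 38.5, 101.5, 49.7, 69.3, 107.8, 7.0, 58.1, 115.5, 98.0, 30.8.
Season total = 676.2 DD.
Complete generations = ⌊676.2 / 309⌋ = 2.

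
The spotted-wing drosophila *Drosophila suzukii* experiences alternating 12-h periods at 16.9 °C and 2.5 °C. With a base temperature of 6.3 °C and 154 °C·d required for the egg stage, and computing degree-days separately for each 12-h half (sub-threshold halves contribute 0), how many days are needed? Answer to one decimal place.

29.1 days

Day half: max(0, 16.9 − 6.3) × 0.5 = 10.6 × 0.5 = 5.30 DD.
Night half: max(0, 2.5 − 6.3) × 0.5 = 0.0 × 0.5 = 0.00 DD.
Per 24 h: 5.30 DD/day.
Duration = 154 / 5.30 = 29.057 ≈ 29.1 days.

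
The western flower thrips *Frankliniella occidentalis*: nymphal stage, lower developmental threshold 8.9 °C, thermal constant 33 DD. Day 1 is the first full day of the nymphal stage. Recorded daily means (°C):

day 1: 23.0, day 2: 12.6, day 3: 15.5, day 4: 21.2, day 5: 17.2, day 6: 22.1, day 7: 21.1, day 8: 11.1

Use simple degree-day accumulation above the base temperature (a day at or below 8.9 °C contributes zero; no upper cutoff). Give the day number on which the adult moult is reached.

day 4

Daily DD above 8.9 °C: 14.1, 3.7, 6.6, 12.3, 8.3, 13.2, 12.2, 2.2.
Cumulative: 14.1, 17.8, 24.4, 36.7, 45.0, 58.2, 70.4, 72.6.
The total first reaches 33 DD on day 4.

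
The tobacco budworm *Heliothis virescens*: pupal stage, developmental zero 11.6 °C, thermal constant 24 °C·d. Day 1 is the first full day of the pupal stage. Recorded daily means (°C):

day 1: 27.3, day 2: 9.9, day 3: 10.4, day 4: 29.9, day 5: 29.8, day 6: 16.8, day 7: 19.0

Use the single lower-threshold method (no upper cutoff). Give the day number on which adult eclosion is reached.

day 4

Daily DD above 11.6 °C: 15.7, 0.0, 0.0, 18.3, 18.2, 5.2, 7.4.
Cumulative: 15.7, 15.7, 15.7, 34.0, 52.2, 57.4, 64.8.
The total first reaches 24 DD on day 4.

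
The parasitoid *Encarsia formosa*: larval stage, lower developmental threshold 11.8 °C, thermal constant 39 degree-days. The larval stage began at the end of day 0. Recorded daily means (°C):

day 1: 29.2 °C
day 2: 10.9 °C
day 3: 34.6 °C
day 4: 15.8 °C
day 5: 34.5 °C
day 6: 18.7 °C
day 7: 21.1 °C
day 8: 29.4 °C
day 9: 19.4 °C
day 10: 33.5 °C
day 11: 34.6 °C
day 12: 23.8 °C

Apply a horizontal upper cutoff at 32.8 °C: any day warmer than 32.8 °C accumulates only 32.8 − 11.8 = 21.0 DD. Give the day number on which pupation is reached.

day 4

Daily DD above 11.8 °C (capped at 21.0): 17.4, 0.0, 21.0, 4.0, 21.0, 6.9, 9.3, 17.6, 7.6, 21.0, 21.0, 12.0.
Cumulative: 17.4, 17.4, 38.4, 42.4, 63.4, 70.3, 79.6, 97.2, 104.8, 125.8, 146.8, 158.8.
The total first reaches 39 DD on day 4.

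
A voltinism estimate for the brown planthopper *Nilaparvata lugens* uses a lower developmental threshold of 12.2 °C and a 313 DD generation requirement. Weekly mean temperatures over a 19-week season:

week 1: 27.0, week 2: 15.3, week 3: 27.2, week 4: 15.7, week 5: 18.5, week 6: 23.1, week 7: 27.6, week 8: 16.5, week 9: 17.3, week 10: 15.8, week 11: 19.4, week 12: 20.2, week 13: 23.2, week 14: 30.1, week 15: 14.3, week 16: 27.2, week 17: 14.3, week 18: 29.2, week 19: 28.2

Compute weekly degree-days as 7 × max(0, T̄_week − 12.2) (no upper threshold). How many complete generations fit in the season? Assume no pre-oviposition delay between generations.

Weekly DD (7 × max(0, T̄ − 12.2)): 103.6, 21.7, 105.0, 24.5, 44.1, 76.3, 107.8, 30.1, 35.7, 25.2, 50.4, 56.0, 77.0, 125.3, 14.7, 105.0, 14.7, 119.0, 112.0.
Season total = 1248.1 DD.
Complete generations = ⌊1248.1 / 313⌋ = 3.

3 generations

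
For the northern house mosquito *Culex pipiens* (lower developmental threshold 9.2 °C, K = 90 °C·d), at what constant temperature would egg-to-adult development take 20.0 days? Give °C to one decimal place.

13.7 °C

Required daily accumulation = 90 / 20.0 = 4.500 DD/day.
T = T_base + 4.500 = 9.2 + 4.500 = 13.700 ≈ 13.7 °C.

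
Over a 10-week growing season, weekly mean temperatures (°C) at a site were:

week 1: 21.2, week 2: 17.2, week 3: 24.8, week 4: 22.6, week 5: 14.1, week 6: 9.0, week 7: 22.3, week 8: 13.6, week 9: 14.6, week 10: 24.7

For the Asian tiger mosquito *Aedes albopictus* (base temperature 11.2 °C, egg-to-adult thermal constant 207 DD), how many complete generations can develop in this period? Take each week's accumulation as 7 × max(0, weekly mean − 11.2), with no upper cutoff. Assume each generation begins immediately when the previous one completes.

2 generations

Weekly DD (7 × max(0, T̄ − 11.2)): 70.0, 42.0, 95.2, 79.8, 20.3, 0.0, 77.7, 16.8, 23.8, 94.5.
Season total = 520.1 DD.
Complete generations = ⌊520.1 / 207⌋ = 2.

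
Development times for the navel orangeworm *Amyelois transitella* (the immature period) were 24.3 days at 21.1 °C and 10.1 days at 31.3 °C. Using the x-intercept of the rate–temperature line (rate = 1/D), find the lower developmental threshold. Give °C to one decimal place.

13.8 °C

Linear rate model ⇒ the product D·(T − T_b) is constant across temperatures.
24.3·(21.1 − T_b) = 10.1·(31.3 − T_b)
T_b = (24.3·21.1 − 10.1·31.3) / (24.3 − 10.1) = 196.60 / 14.2 = 13.845 °C ≈ 13.8 °C.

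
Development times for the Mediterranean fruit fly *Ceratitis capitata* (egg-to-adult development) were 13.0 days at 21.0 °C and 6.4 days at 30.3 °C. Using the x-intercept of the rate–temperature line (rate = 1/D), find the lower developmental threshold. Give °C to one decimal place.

Equal thermal constants: D₁(T₁ − T_b) = D₂(T₂ − T_b).
13.0·(21.0 − T_b) = 6.4·(30.3 − T_b)
T_b = (13.0·21.0 − 6.4·30.3) / (13.0 − 6.4) = 79.08 / 6.6 = 11.982 °C ≈ 12.0 °C.

12.0 °C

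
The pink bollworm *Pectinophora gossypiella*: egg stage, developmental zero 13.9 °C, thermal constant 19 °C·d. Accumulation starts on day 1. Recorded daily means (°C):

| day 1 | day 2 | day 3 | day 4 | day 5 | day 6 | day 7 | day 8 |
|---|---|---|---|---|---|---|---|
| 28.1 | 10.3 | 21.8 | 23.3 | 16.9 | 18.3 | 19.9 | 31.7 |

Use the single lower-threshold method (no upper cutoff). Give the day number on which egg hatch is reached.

Daily DD above 13.9 °C: 14.2, 0.0, 7.9, 9.4, 3.0, 4.4, 6.0, 17.8.
Cumulative: 14.2, 14.2, 22.1, 31.5, 34.5, 38.9, 44.9, 62.7.
The total first reaches 19 DD on day 3.

day 3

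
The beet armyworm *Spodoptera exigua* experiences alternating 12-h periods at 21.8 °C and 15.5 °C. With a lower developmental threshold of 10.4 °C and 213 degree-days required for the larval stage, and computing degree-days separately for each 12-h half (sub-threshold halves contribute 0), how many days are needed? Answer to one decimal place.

Day half: max(0, 21.8 − 10.4) × 0.5 = 11.4 × 0.5 = 5.70 DD.
Night half: max(0, 15.5 − 10.4) × 0.5 = 5.1 × 0.5 = 2.55 DD.
Per 24 h: 8.25 DD/day.
Duration = 213 / 8.25 = 25.818 ≈ 25.8 days.

25.8 days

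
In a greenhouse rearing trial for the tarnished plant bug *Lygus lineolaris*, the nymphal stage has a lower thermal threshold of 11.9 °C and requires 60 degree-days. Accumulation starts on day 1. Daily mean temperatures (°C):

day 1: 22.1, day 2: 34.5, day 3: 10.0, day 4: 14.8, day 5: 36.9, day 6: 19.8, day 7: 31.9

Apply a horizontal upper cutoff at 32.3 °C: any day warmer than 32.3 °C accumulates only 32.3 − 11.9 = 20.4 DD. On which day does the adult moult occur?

day 6

Daily DD above 11.9 °C (capped at 20.4): 10.2, 20.4, 0.0, 2.9, 20.4, 7.9, 20.0.
Cumulative: 10.2, 30.6, 30.6, 33.5, 53.9, 61.8, 81.8.
The total first reaches 60 DD on day 6.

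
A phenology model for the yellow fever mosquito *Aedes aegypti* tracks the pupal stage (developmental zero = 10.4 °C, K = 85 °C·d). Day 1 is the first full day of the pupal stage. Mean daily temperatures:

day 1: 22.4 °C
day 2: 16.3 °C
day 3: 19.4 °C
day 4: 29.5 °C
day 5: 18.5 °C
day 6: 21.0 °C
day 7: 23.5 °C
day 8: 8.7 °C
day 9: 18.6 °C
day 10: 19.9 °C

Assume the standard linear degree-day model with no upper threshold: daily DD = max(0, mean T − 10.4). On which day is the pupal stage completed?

day 9

Daily DD above 10.4 °C: 12.0, 5.9, 9.0, 19.1, 8.1, 10.6, 13.1, 0.0, 8.2, 9.5.
Cumulative: 12.0, 17.9, 26.9, 46.0, 54.1, 64.7, 77.8, 77.8, 86.0, 95.5.
The total first reaches 85 DD on day 9.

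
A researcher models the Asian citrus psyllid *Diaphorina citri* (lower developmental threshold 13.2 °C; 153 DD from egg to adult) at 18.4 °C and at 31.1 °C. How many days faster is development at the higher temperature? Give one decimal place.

20.9 days

At 18.4 °C: 153 / (18.4 − 13.2) = 153 / 5.2 = 29.423 d.
At 31.1 °C: 153 / (31.1 − 13.2) = 153 / 17.9 = 8.547 d.
Difference = |29.423 − 8.547| = 20.876 ≈ 20.9 days.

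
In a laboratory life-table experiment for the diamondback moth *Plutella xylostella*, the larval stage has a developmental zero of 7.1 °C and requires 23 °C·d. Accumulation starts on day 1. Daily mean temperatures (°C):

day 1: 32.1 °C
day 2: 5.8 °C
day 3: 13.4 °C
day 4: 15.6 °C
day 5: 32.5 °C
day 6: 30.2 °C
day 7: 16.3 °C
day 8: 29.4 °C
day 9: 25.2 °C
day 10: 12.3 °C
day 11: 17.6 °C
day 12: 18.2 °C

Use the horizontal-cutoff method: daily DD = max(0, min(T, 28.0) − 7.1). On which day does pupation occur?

day 3

Daily DD above 7.1 °C (capped at 20.9): 20.9, 0.0, 6.3, 8.5, 20.9, 20.9, 9.2, 20.9, 18.1, 5.2, 10.5, 11.1.
Cumulative: 20.9, 20.9, 27.2, 35.7, 56.6, 77.5, 86.7, 107.6, 125.7, 130.9, 141.4, 152.5.
The total first reaches 23 DD on day 3.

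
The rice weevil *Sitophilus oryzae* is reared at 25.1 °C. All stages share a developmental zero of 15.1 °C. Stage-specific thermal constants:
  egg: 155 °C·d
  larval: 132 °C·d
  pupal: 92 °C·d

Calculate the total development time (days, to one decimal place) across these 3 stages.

Daily accumulation at 25.1 °C = 25.1 − 15.1 = 10.0 DD/day.
Total K = 155 + 132 + 92 = 379 DD.
Total duration = 379 / 10.0 = 37.900 ≈ 37.9 days.

37.9 days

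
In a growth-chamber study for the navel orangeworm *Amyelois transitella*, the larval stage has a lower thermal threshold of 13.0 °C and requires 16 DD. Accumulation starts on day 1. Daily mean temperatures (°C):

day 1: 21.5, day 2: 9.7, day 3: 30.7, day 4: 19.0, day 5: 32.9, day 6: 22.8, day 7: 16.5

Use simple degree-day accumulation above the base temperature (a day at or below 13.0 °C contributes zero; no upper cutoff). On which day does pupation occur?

Daily DD above 13.0 °C: 8.5, 0.0, 17.7, 6.0, 19.9, 9.8, 3.5.
Cumulative: 8.5, 8.5, 26.2, 32.2, 52.1, 61.9, 65.4.
The total first reaches 16 DD on day 3.

day 3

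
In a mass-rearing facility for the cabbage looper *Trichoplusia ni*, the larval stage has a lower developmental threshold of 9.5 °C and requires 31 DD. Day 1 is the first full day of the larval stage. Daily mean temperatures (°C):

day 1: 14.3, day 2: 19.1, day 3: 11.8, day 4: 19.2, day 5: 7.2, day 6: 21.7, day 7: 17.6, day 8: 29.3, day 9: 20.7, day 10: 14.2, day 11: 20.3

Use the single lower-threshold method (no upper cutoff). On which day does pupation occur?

Daily DD above 9.5 °C: 4.8, 9.6, 2.3, 9.7, 0.0, 12.2, 8.1, 19.8, 11.2, 4.7, 10.8.
Cumulative: 4.8, 14.4, 16.7, 26.4, 26.4, 38.6, 46.7, 66.5, 77.7, 82.4, 93.2.
The total first reaches 31 DD on day 6.

day 6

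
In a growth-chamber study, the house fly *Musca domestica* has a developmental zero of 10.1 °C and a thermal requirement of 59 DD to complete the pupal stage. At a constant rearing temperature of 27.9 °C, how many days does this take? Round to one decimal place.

Daily accumulation = 27.9 − 10.1 = 17.8 DD/day.
Duration = 59 / 17.8 = 3.315 ≈ 3.3 days.

3.3 days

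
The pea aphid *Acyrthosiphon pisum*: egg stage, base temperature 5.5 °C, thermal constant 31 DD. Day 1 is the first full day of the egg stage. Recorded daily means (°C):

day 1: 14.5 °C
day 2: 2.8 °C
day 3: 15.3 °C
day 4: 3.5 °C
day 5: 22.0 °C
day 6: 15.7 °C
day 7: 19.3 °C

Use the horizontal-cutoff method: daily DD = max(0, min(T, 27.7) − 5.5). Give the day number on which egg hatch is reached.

Daily DD above 5.5 °C (capped at 22.2): 9.0, 0.0, 9.8, 0.0, 16.5, 10.2, 13.8.
Cumulative: 9.0, 9.0, 18.8, 18.8, 35.3, 45.5, 59.3.
The total first reaches 31 DD on day 5.

day 5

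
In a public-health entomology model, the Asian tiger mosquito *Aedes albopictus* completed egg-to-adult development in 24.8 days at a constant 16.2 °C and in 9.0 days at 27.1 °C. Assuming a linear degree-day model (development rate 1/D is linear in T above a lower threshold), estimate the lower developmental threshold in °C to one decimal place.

Linear rate model ⇒ the product D·(T − T_b) is constant across temperatures.
24.8·(16.2 − T_b) = 9.0·(27.1 − T_b)
T_b = (24.8·16.2 − 9.0·27.1) / (24.8 − 9.0) = 157.86 / 15.8 = 9.991 °C ≈ 10.0 °C.

10.0 °C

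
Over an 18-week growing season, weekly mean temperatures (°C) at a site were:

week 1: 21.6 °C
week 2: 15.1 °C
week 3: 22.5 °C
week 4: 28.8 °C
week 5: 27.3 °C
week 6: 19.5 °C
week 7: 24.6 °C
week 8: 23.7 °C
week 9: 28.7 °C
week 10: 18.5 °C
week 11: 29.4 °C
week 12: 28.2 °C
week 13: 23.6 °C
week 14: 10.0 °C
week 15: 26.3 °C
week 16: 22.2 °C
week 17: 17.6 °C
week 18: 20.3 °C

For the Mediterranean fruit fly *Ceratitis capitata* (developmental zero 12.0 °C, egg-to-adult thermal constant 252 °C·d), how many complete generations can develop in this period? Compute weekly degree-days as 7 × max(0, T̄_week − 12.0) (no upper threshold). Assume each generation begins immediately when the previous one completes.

Weekly DD (7 × max(0, T̄ − 12.0)): 67.2, 21.7, 73.5, 117.6, 107.1, 52.5, 88.2, 81.9, 116.9, 45.5, 121.8, 113.4, 81.2, 0.0, 100.1, 71.4, 39.2, 58.1.
Season total = 1357.3 DD.
Complete generations = ⌊1357.3 / 252⌋ = 5.

5 generations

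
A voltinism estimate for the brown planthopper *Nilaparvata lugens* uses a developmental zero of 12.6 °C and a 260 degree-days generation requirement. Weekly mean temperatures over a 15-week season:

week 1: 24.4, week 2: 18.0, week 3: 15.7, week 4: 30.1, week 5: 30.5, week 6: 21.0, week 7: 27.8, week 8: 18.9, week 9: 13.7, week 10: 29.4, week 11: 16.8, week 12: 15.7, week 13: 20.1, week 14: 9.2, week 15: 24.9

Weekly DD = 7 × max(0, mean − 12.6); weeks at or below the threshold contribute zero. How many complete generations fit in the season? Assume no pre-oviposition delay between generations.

3 generations

Weekly DD (7 × max(0, T̄ − 12.6)): 82.6, 37.8, 21.7, 122.5, 125.3, 58.8, 106.4, 44.1, 7.7, 117.6, 29.4, 21.7, 52.5, 0.0, 86.1.
Season total = 914.2 DD.
Complete generations = ⌊914.2 / 260⌋ = 3.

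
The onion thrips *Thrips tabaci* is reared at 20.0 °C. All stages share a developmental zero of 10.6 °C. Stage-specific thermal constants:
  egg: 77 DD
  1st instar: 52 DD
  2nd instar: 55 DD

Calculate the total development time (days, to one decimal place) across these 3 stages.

Daily accumulation at 20.0 °C = 20.0 − 10.6 = 9.4 DD/day.
Total K = 77 + 52 + 55 = 184 DD.
Total duration = 184 / 9.4 = 19.574 ≈ 19.6 days.

19.6 days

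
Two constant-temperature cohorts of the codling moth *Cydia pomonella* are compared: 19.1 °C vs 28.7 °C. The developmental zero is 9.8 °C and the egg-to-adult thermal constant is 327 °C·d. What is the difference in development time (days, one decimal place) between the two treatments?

17.9 days

At 19.1 °C: 327 / (19.1 − 9.8) = 327 / 9.3 = 35.161 d.
At 28.7 °C: 327 / (28.7 − 9.8) = 327 / 18.9 = 17.302 d.
Difference = |35.161 − 17.302| = 17.860 ≈ 17.9 days.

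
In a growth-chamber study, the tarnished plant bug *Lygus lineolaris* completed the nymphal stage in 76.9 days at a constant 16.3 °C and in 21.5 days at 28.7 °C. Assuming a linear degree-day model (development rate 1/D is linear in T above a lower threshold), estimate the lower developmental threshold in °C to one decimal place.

Under the model K = D·(T − T_b), so D₁·(T₁ − T_b) = D₂·(T₂ − T_b).
76.9·(16.3 − T_b) = 21.5·(28.7 − T_b)
T_b = (76.9·16.3 − 21.5·28.7) / (76.9 − 21.5) = 636.42 / 55.4 = 11.488 °C ≈ 11.5 °C.

11.5 °C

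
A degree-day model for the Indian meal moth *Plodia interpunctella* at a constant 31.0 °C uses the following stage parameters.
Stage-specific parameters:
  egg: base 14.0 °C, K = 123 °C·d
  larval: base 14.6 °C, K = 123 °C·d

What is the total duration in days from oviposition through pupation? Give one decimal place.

egg: 123 / (31.0 − 14.0) = 123 / 17.0 = 7.235 d.
larval: 123 / (31.0 − 14.6) = 123 / 16.4 = 7.500 d.
Sum = 14.735 ≈ 14.7 days.

14.7 days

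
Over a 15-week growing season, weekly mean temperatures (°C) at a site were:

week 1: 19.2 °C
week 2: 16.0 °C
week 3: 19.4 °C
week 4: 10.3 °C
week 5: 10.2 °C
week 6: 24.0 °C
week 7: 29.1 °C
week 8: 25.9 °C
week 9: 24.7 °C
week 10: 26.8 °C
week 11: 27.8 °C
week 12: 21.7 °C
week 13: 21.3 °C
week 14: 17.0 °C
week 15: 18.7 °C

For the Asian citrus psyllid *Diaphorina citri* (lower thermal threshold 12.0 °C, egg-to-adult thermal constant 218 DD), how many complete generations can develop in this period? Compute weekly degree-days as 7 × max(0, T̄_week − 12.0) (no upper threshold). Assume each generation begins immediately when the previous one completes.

Weekly DD (7 × max(0, T̄ − 12.0)): 50.4, 28.0, 51.8, 0.0, 0.0, 84.0, 119.7, 97.3, 88.9, 103.6, 110.6, 67.9, 65.1, 35.0, 46.9.
Season total = 949.2 DD.
Complete generations = ⌊949.2 / 218⌋ = 4.

4 generations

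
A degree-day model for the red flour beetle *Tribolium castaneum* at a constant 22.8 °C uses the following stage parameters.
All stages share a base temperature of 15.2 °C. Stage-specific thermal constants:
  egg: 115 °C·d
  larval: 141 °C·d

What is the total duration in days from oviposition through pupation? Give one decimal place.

33.7 days

Daily accumulation at 22.8 °C = 22.8 − 15.2 = 7.6 DD/day.
Total K = 115 + 141 = 256 DD.
Total duration = 256 / 7.6 = 33.684 ≈ 33.7 days.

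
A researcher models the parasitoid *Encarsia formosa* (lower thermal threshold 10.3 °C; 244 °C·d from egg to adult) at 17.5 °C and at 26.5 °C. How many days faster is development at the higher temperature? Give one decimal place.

18.8 days

At 17.5 °C: 244 / (17.5 − 10.3) = 244 / 7.2 = 33.889 d.
At 26.5 °C: 244 / (26.5 − 10.3) = 244 / 16.2 = 15.062 d.
Difference = |33.889 − 15.062| = 18.827 ≈ 18.8 days.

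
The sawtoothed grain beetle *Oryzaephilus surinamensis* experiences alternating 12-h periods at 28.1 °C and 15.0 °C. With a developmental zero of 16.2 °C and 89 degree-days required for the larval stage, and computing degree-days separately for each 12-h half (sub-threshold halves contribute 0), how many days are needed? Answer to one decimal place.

Day half: max(0, 28.1 − 16.2) × 0.5 = 11.9 × 0.5 = 5.95 DD.
Night half: max(0, 15.0 − 16.2) × 0.5 = 0.0 × 0.5 = 0.00 DD.
Per 24 h: 5.95 DD/day.
Duration = 89 / 5.95 = 14.958 ≈ 15.0 days.

15.0 days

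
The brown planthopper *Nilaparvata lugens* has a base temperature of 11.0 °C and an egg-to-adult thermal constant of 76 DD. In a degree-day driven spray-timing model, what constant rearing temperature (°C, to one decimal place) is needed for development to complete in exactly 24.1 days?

Required daily accumulation = 76 / 24.1 = 3.154 DD/day.
T = T_base + 3.154 = 11.0 + 3.154 = 14.154 ≈ 14.2 °C.

14.2 °C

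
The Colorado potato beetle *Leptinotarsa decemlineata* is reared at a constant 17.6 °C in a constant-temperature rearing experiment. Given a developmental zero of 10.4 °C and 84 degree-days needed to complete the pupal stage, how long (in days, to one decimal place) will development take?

11.7 days

Daily accumulation = 17.6 − 10.4 = 7.2 DD/day.
Duration = 84 / 7.2 = 11.667 ≈ 11.7 days.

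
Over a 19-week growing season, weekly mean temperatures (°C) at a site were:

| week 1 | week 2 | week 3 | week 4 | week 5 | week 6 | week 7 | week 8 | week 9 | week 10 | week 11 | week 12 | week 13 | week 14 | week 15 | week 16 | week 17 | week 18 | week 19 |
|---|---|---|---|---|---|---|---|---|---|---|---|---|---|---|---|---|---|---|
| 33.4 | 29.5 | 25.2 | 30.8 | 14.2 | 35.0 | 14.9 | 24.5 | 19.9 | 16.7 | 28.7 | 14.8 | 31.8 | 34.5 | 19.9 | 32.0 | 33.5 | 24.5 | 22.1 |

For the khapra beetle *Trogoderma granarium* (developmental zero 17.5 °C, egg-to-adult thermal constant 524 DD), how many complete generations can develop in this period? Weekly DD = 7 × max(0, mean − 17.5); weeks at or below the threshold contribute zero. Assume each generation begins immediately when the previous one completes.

Weekly DD (7 × max(0, T̄ − 17.5)): 111.3, 84.0, 53.9, 93.1, 0.0, 122.5, 0.0, 49.0, 16.8, 0.0, 78.4, 0.0, 100.1, 119.0, 16.8, 101.5, 112.0, 49.0, 32.2.
Season total = 1139.6 DD.
Complete generations = ⌊1139.6 / 524⌋ = 2.

2 generations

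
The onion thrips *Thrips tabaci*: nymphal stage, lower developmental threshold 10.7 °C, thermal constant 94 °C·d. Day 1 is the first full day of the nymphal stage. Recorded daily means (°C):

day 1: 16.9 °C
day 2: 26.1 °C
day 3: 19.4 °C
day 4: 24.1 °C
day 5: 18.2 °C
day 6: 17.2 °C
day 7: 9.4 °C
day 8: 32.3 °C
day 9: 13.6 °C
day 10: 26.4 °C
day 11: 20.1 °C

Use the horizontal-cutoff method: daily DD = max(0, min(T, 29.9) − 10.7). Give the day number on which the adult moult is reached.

Daily DD above 10.7 °C (capped at 19.2): 6.2, 15.4, 8.7, 13.4, 7.5, 6.5, 0.0, 19.2, 2.9, 15.7, 9.4.
Cumulative: 6.2, 21.6, 30.3, 43.7, 51.2, 57.7, 57.7, 76.9, 79.8, 95.5, 104.9.
The total first reaches 94 DD on day 10.

day 10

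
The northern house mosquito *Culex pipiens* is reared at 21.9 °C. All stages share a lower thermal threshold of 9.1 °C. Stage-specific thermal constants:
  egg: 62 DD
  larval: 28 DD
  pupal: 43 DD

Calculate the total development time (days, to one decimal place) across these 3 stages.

Daily accumulation at 21.9 °C = 21.9 − 9.1 = 12.8 DD/day.
Total K = 62 + 28 + 43 = 133 DD.
Total duration = 133 / 12.8 = 10.391 ≈ 10.4 days.

10.4 days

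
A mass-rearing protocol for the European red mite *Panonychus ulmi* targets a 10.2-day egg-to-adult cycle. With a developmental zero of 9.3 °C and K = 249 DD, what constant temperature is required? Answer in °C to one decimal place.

Required daily accumulation = 249 / 10.2 = 24.412 DD/day.
T = T_base + 24.412 = 9.3 + 24.412 = 33.712 ≈ 33.7 °C.

33.7 °C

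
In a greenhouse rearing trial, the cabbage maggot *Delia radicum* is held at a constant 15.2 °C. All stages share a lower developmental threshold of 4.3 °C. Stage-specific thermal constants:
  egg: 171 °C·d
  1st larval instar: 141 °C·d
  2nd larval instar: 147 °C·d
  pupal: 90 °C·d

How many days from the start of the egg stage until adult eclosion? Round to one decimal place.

50.4 days

Daily accumulation at 15.2 °C = 15.2 − 4.3 = 10.9 DD/day.
Total K = 171 + 141 + 147 + 90 = 549 DD.
Total duration = 549 / 10.9 = 50.367 ≈ 50.4 days.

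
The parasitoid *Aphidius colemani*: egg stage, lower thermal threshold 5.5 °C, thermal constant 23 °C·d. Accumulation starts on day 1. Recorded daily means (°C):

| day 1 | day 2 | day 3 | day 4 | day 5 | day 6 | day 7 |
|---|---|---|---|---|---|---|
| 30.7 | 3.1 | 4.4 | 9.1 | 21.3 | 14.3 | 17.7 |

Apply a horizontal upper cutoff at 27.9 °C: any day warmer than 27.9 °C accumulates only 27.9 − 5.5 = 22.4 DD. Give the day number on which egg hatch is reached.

Daily DD above 5.5 °C (capped at 22.4): 22.4, 0.0, 0.0, 3.6, 15.8, 8.8, 12.2.
Cumulative: 22.4, 22.4, 22.4, 26.0, 41.8, 50.6, 62.8.
The total first reaches 23 DD on day 4.

day 4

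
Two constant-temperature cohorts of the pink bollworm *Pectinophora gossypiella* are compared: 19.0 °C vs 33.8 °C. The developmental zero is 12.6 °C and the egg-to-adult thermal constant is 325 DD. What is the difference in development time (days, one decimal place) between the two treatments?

At 19.0 °C: 325 / (19.0 − 12.6) = 325 / 6.4 = 50.781 d.
At 33.8 °C: 325 / (33.8 − 12.6) = 325 / 21.2 = 15.330 d.
Difference = |50.781 − 15.330| = 35.451 ≈ 35.5 days.

35.5 days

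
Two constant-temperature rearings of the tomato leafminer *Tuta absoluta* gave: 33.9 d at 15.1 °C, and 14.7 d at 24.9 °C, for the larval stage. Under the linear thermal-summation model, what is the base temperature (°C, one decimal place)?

7.6 °C

Equal thermal constants: D₁(T₁ − T_b) = D₂(T₂ − T_b).
33.9·(15.1 − T_b) = 14.7·(24.9 − T_b)
T_b = (33.9·15.1 − 14.7·24.9) / (33.9 − 14.7) = 145.86 / 19.2 = 7.597 °C ≈ 7.6 °C.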